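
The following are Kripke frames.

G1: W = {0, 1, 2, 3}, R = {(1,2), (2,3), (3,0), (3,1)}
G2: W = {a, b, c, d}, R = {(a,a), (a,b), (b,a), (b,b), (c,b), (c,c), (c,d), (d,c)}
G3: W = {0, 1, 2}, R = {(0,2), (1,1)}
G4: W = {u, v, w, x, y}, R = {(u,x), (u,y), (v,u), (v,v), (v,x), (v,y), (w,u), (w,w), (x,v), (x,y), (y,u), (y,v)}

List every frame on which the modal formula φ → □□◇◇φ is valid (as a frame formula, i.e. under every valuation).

The schema corresponds to a generalized confluence (Geach) condition: ∀x ∀z (xR²z → ∃w (x = w ∧ zR²w)).
G1: fails — 1R²3 but no w with 1=w and 3R²w.
G2: fails — cR²a but no w with c=w and aR²w.
G3: holds.
G4: fails — wR²u but no t with w=t and uR²t.
Valid on: G3.

G3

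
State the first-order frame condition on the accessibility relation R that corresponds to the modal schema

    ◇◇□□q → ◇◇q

∀x ∀y (xR²y → ∃w (yR²w ∧ xR²w))

This is a Sahlqvist (Geach-type) schema ◇^2□^2q → □^0◇^2q.
Minimal-valuation argument: fix x; take any y with xR^2y and any z with xR^0z. Set V(q) to the set of worlds R-reachable from y in exactly 2 steps. Then □^2q holds at y, so the antecedent holds at x; validity forces ◇^2q at z, giving a w with zR^2w and yR^2w.
First-order correspondent: ∀x ∀y (xR²y → ∃w (yR²w ∧ xR²w)).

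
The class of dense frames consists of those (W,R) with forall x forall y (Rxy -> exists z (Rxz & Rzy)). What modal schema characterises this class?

This is density; the standard corresponding axiom is C4: □□s → □s.
Suppose □□s→□s is valid. Take Rxy and set V(s)={w : xR²w}. Then □□s at x, so □s at x, so s at y, i.e. ∃z(Rxz∧Rzy).

□□s → □s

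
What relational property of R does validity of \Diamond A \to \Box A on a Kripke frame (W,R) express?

partial functionality

This schema is the CD axiom.
Its frame correspondent is partial functionality — \forall x \forall y \forall z (Rxy \wedge Rxz \to y = z).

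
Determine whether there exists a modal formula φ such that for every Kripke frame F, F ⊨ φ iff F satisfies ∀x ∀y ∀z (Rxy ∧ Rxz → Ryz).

This is a Sahlqvist condition; the 5 axiom ◇p → □◇p defines it.

Yes — defined by ◇p → □◇p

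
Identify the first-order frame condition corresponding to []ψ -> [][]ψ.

Suppose □ψ→□□ψ is valid. Take Rxy, Ryz and set V(ψ)={w : Rxw}. Then □ψ at x, so □□ψ at x, so □ψ at y, so ψ at z, i.e. Rxz.
Conversely, on a frame with transitivity the schema holds at every world under every valuation.
So the correspondent is transitivity.

transitivity: forall x forall y forall z (Rxy & Ryz -> Rxz)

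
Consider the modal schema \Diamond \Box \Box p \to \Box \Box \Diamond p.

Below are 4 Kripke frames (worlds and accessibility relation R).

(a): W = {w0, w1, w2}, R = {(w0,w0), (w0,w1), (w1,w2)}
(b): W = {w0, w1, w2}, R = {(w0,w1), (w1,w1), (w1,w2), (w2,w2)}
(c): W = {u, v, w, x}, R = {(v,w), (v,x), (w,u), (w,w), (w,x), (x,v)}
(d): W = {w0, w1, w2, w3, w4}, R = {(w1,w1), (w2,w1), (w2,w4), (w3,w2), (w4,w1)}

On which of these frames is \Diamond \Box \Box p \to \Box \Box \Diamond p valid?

(b), (d)

The schema corresponds to a generalized confluence (Geach) condition: \forall x \forall y \forall z ((xRy \wedge x R^2 z) \to \exists w (y R^2 w \wedge zRw)).
(a): fails — w0Rw0, w0R²w2 but no w with w0R²w and w2Rw.
(b): holds.
(c): fails — vRw, vR²u but no t with wR²t and uRt.
(d): holds.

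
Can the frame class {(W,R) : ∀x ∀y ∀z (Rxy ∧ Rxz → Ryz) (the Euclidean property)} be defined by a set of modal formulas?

Yes: it is the Euclidean property, defined by the 5 schema ◇q → □◇q.

Definable; ◇q → □◇q defines it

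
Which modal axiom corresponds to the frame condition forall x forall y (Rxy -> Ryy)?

□(□r → r)

This is shift-reflexivity; the standard corresponding axiom is T□: □(□r → r).
Suppose □(□r→r) is valid. Take Rxy and set V(r)={w : Ryw}. Then at y, □r holds; since □(□r→r) at x, □r→r at y, so r at y, i.e. Ryy.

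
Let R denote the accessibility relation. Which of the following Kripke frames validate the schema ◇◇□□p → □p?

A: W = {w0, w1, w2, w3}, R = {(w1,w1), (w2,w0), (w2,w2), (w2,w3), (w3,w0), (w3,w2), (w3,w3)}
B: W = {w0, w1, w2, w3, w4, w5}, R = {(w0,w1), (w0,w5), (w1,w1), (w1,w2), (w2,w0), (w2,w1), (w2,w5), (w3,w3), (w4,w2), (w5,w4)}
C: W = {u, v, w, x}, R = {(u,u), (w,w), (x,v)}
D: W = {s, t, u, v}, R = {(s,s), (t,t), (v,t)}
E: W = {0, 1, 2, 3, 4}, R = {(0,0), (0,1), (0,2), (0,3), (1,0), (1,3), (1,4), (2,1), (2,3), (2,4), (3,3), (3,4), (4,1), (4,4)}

C, D

Frame correspondent (Sahlqvist): ∀x ∀y ∀z ((xR²y ∧ xRz) → ∃w (yR²w ∧ z = w)) — i.e. a generalized confluence (Geach) condition.
A: fails — w2R²w0, w2Rw0 but no w with w0R²w and w0=w.
B: fails — w1R²w5, w1Rw1 but no w with w5R²w and w1=w.
C: condition met.
D: condition met.
E: fails — 0R²2, 0R2 but no w with 2R²w and 2=w.
Valid on: C, D.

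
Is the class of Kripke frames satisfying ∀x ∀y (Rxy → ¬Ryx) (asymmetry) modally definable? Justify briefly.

Modal frame validity is preserved under surjective bounded morphisms.
The 3-cycle (worlds w0,w1,w2 with w0→w1→w2→w0) is asymmetric. Mapping every world to a single reflexive point • is a surjective bounded morphism, and the reflexive point is not asymmetric (R•• but asymmetry requires ¬R••).
So no modal formula (or set of formulas) defines exactly the asymmetric frames.

No — not modally definable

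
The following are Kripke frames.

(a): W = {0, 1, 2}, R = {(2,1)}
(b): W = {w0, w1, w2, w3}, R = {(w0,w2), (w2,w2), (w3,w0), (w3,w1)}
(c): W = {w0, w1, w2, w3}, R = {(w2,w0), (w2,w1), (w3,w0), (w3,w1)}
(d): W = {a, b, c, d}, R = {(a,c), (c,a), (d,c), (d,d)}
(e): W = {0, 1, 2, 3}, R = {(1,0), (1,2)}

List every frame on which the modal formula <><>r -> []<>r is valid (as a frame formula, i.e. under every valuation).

This is the axiom for a generalized confluence (Geach) condition; its first-order frame correspondent is forall x forall y forall z ((x R^2 y & xRz) -> exists w (y = w & zRw)).
(a): ✓.
(b): fails — w3R²w2, w3Rw1 but no w with w2=w and w1Rw.
(c): ✓.
(d): fails — dR²a, dRd but no w with a=w and dRw.
(e): ✓.

(a), (c), (e)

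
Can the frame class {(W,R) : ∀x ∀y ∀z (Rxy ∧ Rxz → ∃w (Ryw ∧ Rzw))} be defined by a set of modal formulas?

Yes: it is convergence, defined by the .2 schema ◇□p → □◇p.
Suppose ◇□p→□◇p is valid. Take Rxy, Rxz and set V(p)={w : Ryw}. Then □p at y so ◇□p at x, so □◇p at x, so ◇p at z, giving w with Rzw and Ryw.

Yes — defined by ◇□p → □◇p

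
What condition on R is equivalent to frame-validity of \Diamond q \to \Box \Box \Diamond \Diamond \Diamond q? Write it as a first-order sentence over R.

\forall x \forall y \forall z ((xRy \wedge x R^2 z) \to \exists w (y = w \wedge z R^3 w))

This is a Sahlqvist (Geach-type) schema ◇^1□^0q → □^2◇^3q.
Minimal-valuation argument: fix x; take any y with xR^1y and any z with xR^2z. Set V(q) to the set of worlds R-reachable from y in exactly 0 steps. Then □^0q holds at y, so the antecedent holds at x; validity forces ◇^3q at z, giving a w with zR^3w and yR^0w.
First-order correspondent: \forall x \forall y \forall z ((xRy \wedge x R^2 z) \to \exists w (y = w \wedge z R^3 w)).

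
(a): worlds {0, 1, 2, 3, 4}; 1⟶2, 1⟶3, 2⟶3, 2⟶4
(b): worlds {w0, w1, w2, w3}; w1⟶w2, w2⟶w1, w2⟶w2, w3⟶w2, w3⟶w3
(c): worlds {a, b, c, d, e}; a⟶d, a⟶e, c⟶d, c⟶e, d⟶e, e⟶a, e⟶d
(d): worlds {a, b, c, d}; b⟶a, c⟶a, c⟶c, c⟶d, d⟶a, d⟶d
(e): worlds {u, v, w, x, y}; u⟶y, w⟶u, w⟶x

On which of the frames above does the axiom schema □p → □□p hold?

This is the axiom for transitivity; its first-order frame correspondent is ∀x ∀y ∀z (Rxy ∧ Ryz → Rxz).
(a): fails — R12 and R24 but not R14.
(b): fails — Rw1w2 and Rw2w1 but not Rw1w1.
(c): fails — Rea and Rae but not Ree.
(d): condition met.
(e): fails — Rwu and Ruy but not Rwy.
Valid on: (d).

(d)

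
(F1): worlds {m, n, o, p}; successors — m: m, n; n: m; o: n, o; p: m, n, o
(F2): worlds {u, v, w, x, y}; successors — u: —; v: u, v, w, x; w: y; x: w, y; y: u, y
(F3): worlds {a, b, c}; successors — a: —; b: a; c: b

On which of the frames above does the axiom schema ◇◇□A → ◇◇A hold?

This is the axiom for a generalized confluence (Geach) condition; its first-order frame correspondent is ∀x ∀y (xR²y → ∃w (yRw ∧ xR²w)).
(F1): condition met.
(F2): fails — vR²u but no t with uRt and vR²t.
(F3): fails — cR²a but no w with aRw and cR²w.
Valid on: (F1).

(F1)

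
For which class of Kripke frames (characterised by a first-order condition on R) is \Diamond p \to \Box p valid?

Suppose ◇p→□p is valid. Take Rxy, Rxz and set V(p)={y}. Then ◇p at x, so □p at x, so p at z, i.e. z=y.
The converse is a direct semantic check.
Frame condition: \forall x \forall y \forall z (Rxy \wedge Rxz \to y = z).

Partial functionality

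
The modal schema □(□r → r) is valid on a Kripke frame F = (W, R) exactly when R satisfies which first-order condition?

shift-reflexivity

Suppose □(□r→r) is valid. Take Rxy and set V(r)={w : Ryw}. Then at y, □r holds; since □(□r→r) at x, □r→r at y, so r at y, i.e. Ryy.
Conversely, on a frame with shift-reflexivity the schema holds at every world under every valuation.
So the correspondent is shift-reflexivity.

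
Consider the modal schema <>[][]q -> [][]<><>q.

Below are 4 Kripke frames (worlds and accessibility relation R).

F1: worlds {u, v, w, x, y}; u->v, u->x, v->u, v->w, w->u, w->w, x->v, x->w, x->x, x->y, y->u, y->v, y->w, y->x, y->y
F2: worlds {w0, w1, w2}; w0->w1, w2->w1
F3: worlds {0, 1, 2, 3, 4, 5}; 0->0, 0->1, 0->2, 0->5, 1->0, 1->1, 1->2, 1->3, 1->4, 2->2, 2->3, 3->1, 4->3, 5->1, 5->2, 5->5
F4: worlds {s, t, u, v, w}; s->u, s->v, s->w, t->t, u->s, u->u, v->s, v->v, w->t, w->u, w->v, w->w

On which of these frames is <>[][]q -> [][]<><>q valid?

F1, F2, F3

Frame correspondent (Sahlqvist): forall x forall y forall z ((xRy & x R^2 z) -> exists w (y R^2 w & z R^2 w)) — i.e. a generalized confluence (Geach) condition.
F1: condition met.
F2: condition met.
F3: condition met.
F4: fails — sRu, sR²t but no w* with uR²w* and tR²w*.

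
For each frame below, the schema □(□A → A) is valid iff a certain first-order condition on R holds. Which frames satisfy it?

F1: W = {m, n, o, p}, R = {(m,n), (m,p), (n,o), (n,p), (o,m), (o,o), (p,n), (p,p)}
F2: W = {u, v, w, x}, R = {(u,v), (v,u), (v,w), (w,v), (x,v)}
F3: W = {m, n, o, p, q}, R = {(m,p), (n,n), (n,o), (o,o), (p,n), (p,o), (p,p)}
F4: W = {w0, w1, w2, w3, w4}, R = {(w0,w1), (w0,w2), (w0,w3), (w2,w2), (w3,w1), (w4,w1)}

The schema corresponds to shift-reflexivity: ∀x ∀y (Rxy → Ryy).
F1: fails — Rom but not Rmm.
F2: fails — Ruv but not Rvv.
F3: ✓.
F4: fails — Rw3w1 but not Rw1w1.
Valid on: F3.

F3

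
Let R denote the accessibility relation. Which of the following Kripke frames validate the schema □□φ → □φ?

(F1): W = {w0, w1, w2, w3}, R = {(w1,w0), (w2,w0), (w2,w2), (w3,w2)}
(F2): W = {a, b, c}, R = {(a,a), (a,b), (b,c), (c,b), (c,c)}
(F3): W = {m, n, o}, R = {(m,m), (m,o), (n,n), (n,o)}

(F2), (F3)

Frame correspondent (Sahlqvist): ∀x ∀y (Rxy → ∃z (Rxz ∧ Rzy)) — i.e. density.
(F1): fails — Rw1w0 but no z with Rw1z and Rzw0.
(F2): satisfies the condition.
(F3): satisfies the condition.
Valid on: (F2), (F3).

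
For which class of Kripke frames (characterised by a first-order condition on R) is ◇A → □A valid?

This is the CD axiom.
It corresponds to partial functionality: ∀x ∀y ∀z (Rxy ∧ Rxz → y = z).

partial functionality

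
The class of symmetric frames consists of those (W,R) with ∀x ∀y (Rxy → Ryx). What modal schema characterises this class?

A defining formula is p → □◇p (the B axiom).

p → □◇p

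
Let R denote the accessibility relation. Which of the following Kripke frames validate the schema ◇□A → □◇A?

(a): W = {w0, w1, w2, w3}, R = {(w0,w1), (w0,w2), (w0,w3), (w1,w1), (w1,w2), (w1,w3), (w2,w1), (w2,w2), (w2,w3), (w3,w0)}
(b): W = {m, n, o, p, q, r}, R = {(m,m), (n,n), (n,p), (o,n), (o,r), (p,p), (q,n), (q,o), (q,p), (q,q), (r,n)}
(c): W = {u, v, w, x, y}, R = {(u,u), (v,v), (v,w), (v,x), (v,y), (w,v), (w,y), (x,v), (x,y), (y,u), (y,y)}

(c)

The schema corresponds to convergence: ∀x ∀y ∀z (Rxy ∧ Rxz → ∃w (Ryw ∧ Rzw)).
(a): fails — Rw0w1 and Rw0w3 but w1 and w3 have no common successor.
(b): fails — Rqp and Rqo but p and o have no common successor.
(c): ✓.
Valid on: (c).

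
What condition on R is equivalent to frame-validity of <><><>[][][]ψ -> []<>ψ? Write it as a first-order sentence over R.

This is a Sahlqvist (Geach-type) schema ◇^3□^3ψ → □^1◇^1ψ.
Minimal-valuation argument: fix x; take any y with xR^3y and any z with xR^1z. Set V(ψ) to the set of worlds R-reachable from y in exactly 3 steps. Then □^3ψ holds at y, so the antecedent holds at x; validity forces ◇^1ψ at z, giving a w with zR^1w and yR^3w.
First-order correspondent: forall x forall y forall z ((x R^3 y & xRz) -> exists w (y R^3 w & zRw)).

forall x forall y forall z ((x R^3 y & xRz) -> exists w (y R^3 w & zRw))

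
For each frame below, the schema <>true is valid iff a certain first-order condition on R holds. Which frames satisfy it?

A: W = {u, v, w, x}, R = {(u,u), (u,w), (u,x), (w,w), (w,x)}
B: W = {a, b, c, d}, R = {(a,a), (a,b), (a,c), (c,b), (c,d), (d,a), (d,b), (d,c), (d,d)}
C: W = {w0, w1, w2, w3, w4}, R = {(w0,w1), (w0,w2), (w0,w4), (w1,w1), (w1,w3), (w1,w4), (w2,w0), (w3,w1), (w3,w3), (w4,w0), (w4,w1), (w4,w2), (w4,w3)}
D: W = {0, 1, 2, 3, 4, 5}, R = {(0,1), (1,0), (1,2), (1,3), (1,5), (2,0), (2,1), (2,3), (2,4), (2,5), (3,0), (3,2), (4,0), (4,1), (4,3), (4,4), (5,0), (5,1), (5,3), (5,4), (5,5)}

The schema corresponds to seriality: forall x exists y Rxy.
A: fails — world v has no successor.
B: fails — world b has no successor.
C: ✓.
D: ✓.

C, D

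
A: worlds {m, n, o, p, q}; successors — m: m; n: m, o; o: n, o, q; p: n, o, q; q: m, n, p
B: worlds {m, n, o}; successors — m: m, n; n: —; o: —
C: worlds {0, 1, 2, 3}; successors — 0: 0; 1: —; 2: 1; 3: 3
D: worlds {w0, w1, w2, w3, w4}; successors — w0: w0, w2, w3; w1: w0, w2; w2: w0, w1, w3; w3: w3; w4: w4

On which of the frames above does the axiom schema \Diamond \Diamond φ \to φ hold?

C

The schema corresponds to a generalized confluence (Geach) condition: \forall x \forall y (x R^2 y \to \exists w (y = w \wedge x = w)).
A: fails — nR²m but m ≠ n.
B: fails — mR²n but n ≠ m.
C: condition met.
D: fails — w0R²w1 but w1 ≠ w0.
Valid on: C.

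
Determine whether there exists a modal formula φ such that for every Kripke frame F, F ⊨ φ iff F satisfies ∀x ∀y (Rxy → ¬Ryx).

Not definable by any modal formula

Modal frame validity is preserved under surjective bounded morphisms.
The 4-cycle (worlds s,t,u,v with s→t→u→v→s) is asymmetric. Mapping every world to a single reflexive point • is a surjective bounded morphism, and the reflexive point is not asymmetric (R•• but asymmetry requires ¬R••).
Hence asymmetry is not modally definable.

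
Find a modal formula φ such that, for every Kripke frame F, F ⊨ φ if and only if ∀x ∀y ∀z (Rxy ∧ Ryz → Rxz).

This is transitivity; the standard corresponding axiom is 4: □s → □□s.
Suppose □s→□□s is valid. Take Rxy, Ryz and set V(s)={w : Rxw}. Then □s at x, so □□s at x, so □s at y, so s at z, i.e. Rxz.

□s → □□s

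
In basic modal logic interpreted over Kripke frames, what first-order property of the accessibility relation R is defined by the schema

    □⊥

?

This schema is the Ver axiom.
It corresponds to emptiness of R: ∀x ∀y ¬Rxy.

emptiness of R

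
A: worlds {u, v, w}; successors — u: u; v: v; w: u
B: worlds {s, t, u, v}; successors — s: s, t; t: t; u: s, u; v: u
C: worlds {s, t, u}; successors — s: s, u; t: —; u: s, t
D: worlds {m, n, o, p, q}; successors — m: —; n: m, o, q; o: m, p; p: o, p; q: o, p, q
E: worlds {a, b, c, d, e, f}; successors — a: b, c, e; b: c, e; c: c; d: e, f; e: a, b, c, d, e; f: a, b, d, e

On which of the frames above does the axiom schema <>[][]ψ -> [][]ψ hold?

The schema corresponds to a generalized confluence (Geach) condition: forall x forall y forall z ((xRy & x R^2 z) -> exists w (y R^2 w & z = w)).
A: satisfies the condition.
B: fails — sRt, sR²s but no w with tR²w and s=w.
C: fails — sRu, sR²t but no w with uR²w and t=w.
D: fails — nRm, nR²m but no w with mR²w and m=w.
E: fails — aRc, aR²a but no w with cR²w and a=w.

A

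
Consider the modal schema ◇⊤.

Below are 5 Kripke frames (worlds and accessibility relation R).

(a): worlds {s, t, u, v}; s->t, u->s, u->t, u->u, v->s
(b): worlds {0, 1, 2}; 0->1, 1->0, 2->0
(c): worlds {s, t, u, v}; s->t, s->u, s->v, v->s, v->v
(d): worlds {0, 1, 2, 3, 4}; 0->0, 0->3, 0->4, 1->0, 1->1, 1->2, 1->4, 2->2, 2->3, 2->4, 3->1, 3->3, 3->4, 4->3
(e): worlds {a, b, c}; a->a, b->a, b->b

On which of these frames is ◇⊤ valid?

(b), (d)

Frame correspondent (Sahlqvist): ∀x ∃y Rxy — i.e. seriality.
(a): fails — world t has no successor.
(b): satisfies the condition.
(c): fails — world t has no successor.
(d): satisfies the condition.
(e): fails — world c has no successor.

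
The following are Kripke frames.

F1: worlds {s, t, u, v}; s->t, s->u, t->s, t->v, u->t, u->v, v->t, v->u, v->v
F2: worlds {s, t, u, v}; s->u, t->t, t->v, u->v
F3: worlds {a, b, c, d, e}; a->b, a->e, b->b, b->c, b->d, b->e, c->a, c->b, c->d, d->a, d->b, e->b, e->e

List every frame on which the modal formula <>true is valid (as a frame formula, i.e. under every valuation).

F1, F3

This is the axiom for seriality; its first-order frame correspondent is forall x exists y Rxy.
F1: satisfies the condition.
F2: fails — world v has no successor.
F3: satisfies the condition.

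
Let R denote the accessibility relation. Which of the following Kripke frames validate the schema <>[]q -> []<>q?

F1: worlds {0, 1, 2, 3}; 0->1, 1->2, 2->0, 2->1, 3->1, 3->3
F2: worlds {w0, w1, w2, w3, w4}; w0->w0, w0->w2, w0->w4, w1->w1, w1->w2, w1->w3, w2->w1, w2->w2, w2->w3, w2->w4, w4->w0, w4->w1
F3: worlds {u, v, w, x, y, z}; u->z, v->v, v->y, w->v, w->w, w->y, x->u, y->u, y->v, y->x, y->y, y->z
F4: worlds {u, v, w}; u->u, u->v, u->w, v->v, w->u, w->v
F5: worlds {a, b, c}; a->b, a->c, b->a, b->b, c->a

F4, F5

Frame correspondent (Sahlqvist): forall x forall y forall z (Rxy & Rxz -> exists w (Ryw & Rzw)) — i.e. convergence.
F1: fails — R20 and R21 but 0 and 1 have no common successor.
F2: fails — Rw1w2 and Rw1w3 but w2 and w3 have no common successor.
F3: fails — Ruz and Ruz but z and z have no common successor.
F4: condition met.
F5: condition met.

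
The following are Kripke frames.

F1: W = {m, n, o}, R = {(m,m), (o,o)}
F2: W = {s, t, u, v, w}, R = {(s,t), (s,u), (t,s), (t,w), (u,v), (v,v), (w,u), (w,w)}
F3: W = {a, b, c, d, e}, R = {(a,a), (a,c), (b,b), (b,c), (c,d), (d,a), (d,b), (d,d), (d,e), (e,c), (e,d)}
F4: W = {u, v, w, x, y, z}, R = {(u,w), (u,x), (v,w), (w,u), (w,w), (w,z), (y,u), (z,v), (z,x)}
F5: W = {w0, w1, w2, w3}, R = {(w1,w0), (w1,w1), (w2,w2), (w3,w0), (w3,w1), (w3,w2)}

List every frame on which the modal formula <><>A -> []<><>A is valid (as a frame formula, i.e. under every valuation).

F1

The schema corresponds to a generalized confluence (Geach) condition: forall x forall y forall z ((x R^2 y & xRz) -> exists w (y = w & z R^2 w)).
F1: holds.
F2: fails — sR²s, sRt but no w* with s=w* and tR²w*.
F3: fails — aR²c, aRc but no w with c=w and cR²w.
F4: fails — uR²u, uRx but no t with u=t and xR²t.
F5: fails — w1R²w0, w1Rw0 but no w with w0=w and w0R²w.
Valid on: F1.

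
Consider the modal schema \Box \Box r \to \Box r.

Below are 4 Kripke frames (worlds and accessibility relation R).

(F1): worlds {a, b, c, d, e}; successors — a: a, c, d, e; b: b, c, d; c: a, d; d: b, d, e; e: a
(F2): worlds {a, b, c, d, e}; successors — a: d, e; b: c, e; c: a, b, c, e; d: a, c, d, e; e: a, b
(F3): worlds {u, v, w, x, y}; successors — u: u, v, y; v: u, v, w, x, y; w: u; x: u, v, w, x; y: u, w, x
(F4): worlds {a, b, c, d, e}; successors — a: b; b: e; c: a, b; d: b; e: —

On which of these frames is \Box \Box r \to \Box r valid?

(F1), (F3)

Frame correspondent (Sahlqvist): \forall x \forall y (Rxy \to \exists z (Rxz \wedge Rzy)) — i.e. density.
(F1): satisfies the condition.
(F2): fails — Reb but no z with Rez and Rzb.
(F3): satisfies the condition.
(F4): fails — Rab but no z with Raz and Rzb.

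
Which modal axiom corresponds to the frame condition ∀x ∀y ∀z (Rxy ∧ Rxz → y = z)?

◇q → □q

A defining formula is ◇q → □q (the CD axiom).
Suppose ◇q→□q is valid. Take Rxy, Rxz and set V(q)={y}. Then ◇q at x, so □q at x, so q at z, i.e. z=y.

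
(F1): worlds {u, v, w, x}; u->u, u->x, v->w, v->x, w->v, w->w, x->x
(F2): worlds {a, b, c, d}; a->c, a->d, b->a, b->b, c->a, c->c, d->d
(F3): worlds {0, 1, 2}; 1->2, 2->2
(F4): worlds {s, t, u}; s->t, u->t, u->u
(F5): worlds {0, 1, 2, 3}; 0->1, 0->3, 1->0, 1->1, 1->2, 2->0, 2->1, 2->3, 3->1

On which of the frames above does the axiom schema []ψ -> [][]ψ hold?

(F3), (F4)

The schema corresponds to transitivity: forall x forall y forall z (Rxy & Ryz -> Rxz).
(F1): fails — Rvw and Rwv but not Rvv.
(F2): fails — Rba and Rac but not Rbc.
(F3): holds.
(F4): holds.
(F5): fails — R10 and R03 but not R13.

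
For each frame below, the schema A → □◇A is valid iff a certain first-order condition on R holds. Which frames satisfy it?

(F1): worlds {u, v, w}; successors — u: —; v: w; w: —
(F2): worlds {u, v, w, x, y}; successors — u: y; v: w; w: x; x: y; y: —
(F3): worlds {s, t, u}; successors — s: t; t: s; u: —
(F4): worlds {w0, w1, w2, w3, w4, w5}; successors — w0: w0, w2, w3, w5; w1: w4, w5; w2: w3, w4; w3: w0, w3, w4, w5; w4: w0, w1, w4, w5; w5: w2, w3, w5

The schema corresponds to symmetry: ∀x ∀y (Rxy → Ryx).
(F1): fails — Rvw but not Rwv.
(F2): fails — Rxy but not Ryx.
(F3): condition met.
(F4): fails — Rw2w3 but not Rw3w2.
Valid on: (F3).

(F3)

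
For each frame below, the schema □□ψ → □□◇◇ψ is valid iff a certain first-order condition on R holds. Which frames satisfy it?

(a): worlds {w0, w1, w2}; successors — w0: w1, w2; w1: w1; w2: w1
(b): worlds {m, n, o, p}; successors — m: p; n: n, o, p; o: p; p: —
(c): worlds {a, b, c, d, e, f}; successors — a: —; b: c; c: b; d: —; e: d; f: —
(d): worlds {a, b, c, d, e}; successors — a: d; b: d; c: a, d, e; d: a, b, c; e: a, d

(a), (c), (d)

The schema corresponds to a generalized confluence (Geach) condition: ∀x ∀z (xR²z → ∃w (xR²w ∧ zR²w)).
(a): satisfies the condition.
(b): fails — nR²o but no w with nR²w and oR²w.
(c): satisfies the condition.
(d): satisfies the condition.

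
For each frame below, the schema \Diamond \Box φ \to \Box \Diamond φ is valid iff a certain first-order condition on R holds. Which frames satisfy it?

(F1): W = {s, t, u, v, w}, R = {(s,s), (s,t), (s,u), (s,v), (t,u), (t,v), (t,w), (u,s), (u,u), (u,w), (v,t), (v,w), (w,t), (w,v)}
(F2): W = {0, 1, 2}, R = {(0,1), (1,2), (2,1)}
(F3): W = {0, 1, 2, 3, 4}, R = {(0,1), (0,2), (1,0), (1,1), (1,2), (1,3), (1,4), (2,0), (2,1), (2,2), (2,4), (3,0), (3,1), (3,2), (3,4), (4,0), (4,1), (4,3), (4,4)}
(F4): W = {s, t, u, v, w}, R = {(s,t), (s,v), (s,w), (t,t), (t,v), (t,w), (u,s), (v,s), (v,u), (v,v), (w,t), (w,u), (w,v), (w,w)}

Frame correspondent (Sahlqvist): \forall x \forall y \forall z (Rxy \wedge Rxz \to \exists w (Ryw \wedge Rzw)) — i.e. convergence.
(F1): fails — Rtw and Rtu but w and u have no common successor.
(F2): holds.
(F3): holds.
(F4): fails — Rvu and Rvs but u and s have no common successor.
Valid on: (F2), (F3).

(F2), (F3)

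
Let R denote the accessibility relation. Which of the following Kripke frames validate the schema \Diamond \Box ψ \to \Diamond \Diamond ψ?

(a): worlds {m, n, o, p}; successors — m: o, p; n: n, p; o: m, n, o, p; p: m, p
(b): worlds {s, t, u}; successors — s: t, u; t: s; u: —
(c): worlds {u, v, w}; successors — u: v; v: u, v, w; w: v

This is the axiom for a generalized confluence (Geach) condition; its first-order frame correspondent is \forall x \forall y (xRy \to \exists w (yRw \wedge x R^2 w)).
(a): condition met.
(b): fails — sRu but no w with uRw and sR²w.
(c): condition met.
Valid on: (a), (c).

(a), (c)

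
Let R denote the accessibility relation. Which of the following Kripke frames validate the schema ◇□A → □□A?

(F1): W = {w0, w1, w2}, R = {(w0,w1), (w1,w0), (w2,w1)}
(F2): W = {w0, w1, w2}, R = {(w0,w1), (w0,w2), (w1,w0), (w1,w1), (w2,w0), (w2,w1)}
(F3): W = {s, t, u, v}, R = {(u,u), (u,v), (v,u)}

(F1)

Frame correspondent (Sahlqvist): ∀x ∀y ∀z ((xRy ∧ xR²z) → ∃w (yRw ∧ z = w)) — i.e. a generalized confluence (Geach) condition.
(F1): holds.
(F2): fails — w1Rw0, w1R²w0 but no w with w0Rw and w0=w.
(F3): fails — uRv, uR²v but no w with vRw and v=w.
Valid on: (F1).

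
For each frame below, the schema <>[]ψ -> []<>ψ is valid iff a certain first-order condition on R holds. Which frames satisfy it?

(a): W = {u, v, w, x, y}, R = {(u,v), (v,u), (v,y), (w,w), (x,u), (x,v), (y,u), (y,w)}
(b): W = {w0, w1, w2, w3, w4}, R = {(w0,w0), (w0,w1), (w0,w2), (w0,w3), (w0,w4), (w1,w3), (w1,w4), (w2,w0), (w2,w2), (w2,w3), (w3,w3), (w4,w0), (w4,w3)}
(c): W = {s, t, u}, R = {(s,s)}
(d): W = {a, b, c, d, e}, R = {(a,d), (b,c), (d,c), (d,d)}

Frame correspondent (Sahlqvist): forall x forall y forall z (Rxy & Rxz -> exists w (Ryw & Rzw)) — i.e. convergence.
(a): fails — Rvu and Rvy but u and y have no common successor.
(b): condition met.
(c): condition met.
(d): fails — Rbc and Rbc but c and c have no common successor.

(b), (c)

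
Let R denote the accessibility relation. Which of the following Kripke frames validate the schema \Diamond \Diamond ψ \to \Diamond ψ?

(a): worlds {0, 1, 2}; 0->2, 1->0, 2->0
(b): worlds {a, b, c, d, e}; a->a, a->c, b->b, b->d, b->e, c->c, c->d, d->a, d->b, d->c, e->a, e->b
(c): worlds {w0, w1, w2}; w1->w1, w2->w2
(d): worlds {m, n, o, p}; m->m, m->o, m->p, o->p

(c), (d)

Frame correspondent (Sahlqvist): \forall x \forall y \forall z (Rxy \wedge Ryz \to Rxz) — i.e. transitivity.
(a): fails — R10 and R02 but not R12.
(b): fails — Reb and Rbe but not Ree.
(c): holds.
(d): holds.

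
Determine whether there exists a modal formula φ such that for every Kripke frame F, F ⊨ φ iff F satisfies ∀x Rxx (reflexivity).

Yes, by □r → r

The condition is reflexivity. A defining modal formula is □r → r.
Suppose □r→r is valid. At any x set V(r)={w : Rxw}. Then □r holds at x, so r holds at x, i.e. Rxx.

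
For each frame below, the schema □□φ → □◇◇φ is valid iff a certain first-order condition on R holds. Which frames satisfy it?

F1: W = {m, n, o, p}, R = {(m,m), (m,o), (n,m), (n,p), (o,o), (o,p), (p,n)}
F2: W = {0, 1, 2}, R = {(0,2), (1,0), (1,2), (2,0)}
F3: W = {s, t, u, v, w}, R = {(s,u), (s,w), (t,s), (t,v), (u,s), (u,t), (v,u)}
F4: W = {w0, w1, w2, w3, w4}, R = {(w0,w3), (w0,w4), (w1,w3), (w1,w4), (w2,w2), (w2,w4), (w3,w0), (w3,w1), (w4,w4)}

F1, F4

This is the axiom for a generalized confluence (Geach) condition; its first-order frame correspondent is ∀x ∀z (xRz → ∃w (xR²w ∧ zR²w)).
F1: condition met.
F2: fails — 0R2 but no w with 0R²w and 2R²w.
F3: fails — sRw but no w* with sR²w* and wR²w*.
F4: condition met.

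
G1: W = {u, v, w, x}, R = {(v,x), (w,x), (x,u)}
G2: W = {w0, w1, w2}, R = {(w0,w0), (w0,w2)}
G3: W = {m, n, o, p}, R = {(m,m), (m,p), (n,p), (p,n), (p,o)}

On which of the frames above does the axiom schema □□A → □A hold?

Frame correspondent (Sahlqvist): ∀x ∀y (Rxy → ∃z (Rxz ∧ Rzy)) — i.e. density.
G1: fails — Rxu but no z with Rxz and Rzu.
G2: holds.
G3: fails — Rpn but no z with Rpz and Rzn.
Valid on: G2.

G2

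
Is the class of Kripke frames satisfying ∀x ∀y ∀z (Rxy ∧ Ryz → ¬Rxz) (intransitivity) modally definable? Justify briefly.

Modal frame validity is preserved under surjective bounded morphisms.
The 3-cycle (worlds a,b,c with a→b→c→a) is intransitive. Mapping every world to a single reflexive point • is a surjective bounded morphism; the reflexive point is not intransitive (R••∧R•• but R••).
So no modal formula (or set of formulas) defines exactly the intransitive frames.

Not definable by any modal formula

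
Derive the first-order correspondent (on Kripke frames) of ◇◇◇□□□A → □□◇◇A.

∀x ∀y ∀z ((xR³y ∧ xR²z) → ∃w (yR³w ∧ zR²w))

This is a Sahlqvist (Geach-type) schema ◇^3□^3A → □^2◇^2A.
First-order correspondent: ∀x ∀y ∀z ((xR³y ∧ xR²z) → ∃w (yR³w ∧ zR²w)).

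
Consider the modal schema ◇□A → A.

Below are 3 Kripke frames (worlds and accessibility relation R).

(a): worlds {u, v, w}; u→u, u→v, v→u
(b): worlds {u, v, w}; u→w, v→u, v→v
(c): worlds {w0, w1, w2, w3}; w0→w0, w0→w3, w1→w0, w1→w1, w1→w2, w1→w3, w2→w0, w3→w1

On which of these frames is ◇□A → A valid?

This is the axiom for symmetry; its first-order frame correspondent is ∀x ∀y (Rxy → Ryx).
(a): condition met.
(b): fails — Rvu but not Ruv.
(c): fails — Rw1w0 but not Rw0w1.
Valid on: (a).

(a)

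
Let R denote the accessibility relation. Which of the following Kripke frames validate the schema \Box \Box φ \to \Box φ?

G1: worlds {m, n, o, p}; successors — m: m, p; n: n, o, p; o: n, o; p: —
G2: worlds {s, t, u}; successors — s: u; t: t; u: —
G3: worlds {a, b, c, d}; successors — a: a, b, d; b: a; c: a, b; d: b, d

The schema corresponds to density: \forall x \forall y (Rxy \to \exists z (Rxz \wedge Rzy)).
G1: holds.
G2: fails — Rsu but no z with Rsz and Rzu.
G3: holds.
Valid on: G1, G3.

G1, G3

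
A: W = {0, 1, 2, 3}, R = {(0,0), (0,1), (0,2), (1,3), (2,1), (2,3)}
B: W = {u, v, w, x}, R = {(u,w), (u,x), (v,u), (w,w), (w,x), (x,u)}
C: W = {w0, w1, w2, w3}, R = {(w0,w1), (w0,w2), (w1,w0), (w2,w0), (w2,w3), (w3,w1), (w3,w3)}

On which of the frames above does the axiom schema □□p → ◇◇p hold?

B, C

This is the axiom for a generalized confluence (Geach) condition; its first-order frame correspondent is ∀x ∃w (xR²w ∧ xR²w).
A: fails — at 1 but no w with 1R²w and 1R²w.
B: satisfies the condition.
C: satisfies the condition.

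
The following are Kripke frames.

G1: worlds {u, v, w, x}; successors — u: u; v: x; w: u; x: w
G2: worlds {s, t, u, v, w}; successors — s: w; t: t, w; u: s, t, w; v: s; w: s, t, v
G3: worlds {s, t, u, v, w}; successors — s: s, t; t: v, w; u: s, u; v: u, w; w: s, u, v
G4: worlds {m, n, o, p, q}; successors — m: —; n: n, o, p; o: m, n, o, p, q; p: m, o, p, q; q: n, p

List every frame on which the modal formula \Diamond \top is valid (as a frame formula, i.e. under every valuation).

Frame correspondent (Sahlqvist): \forall x \exists y Rxy — i.e. seriality.
G1: condition met.
G2: condition met.
G3: condition met.
G4: fails — world m has no successor.

G1, G2, G3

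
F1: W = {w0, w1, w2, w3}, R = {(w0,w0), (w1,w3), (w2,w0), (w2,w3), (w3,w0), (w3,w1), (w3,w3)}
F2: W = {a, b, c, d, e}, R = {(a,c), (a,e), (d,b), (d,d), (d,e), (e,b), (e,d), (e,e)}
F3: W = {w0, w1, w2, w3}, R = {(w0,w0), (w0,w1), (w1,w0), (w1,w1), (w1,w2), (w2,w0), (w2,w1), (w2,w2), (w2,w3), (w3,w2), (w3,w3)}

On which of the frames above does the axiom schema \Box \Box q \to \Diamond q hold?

F1, F3

Frame correspondent (Sahlqvist): \forall x \exists w (x R^2 w \wedge xRw) — i.e. a generalized confluence (Geach) condition.
F1: condition met.
F2: fails — at b but no w with bR²w and bRw.
F3: condition met.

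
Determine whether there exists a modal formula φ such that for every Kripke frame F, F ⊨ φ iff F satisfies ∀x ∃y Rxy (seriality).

Yes, by □r → ◇r

This is a Sahlqvist condition; the D axiom □r → ◇r defines it.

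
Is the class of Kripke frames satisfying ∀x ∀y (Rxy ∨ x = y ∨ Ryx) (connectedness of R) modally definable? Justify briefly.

Not definable by any modal formula

Modal frame validity is preserved under disjoint unions.
Take 4 disjoint single-world reflexive frames: each is trivially connected, but their disjoint union has 4 worlds with no edge between distinct components, so it is not connected.
So no modal formula (or set of formulas) defines exactly the connected frames.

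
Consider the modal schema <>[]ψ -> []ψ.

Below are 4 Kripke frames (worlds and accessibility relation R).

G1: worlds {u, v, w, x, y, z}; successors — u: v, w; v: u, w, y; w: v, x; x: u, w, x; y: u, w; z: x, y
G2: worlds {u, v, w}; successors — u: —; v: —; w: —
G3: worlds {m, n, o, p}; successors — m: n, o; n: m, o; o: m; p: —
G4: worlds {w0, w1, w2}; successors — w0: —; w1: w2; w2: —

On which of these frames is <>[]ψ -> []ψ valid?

G2

Frame correspondent (Sahlqvist): forall x forall y forall z (Rxy & Rxz -> Ryz) — i.e. the Euclidean property.
G1: fails — Ruv and Ruv but not Rvv.
G2: condition met.
G3: fails — Rmo and Rmo but not Roo.
G4: fails — Rw1w2 and Rw1w2 but not Rw2w2.
Valid on: G2.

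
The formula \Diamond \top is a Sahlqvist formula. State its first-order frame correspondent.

◇⊤ holds at w iff w has a successor, so frame-validity of ◇⊤ is exactly seriality. Equivalently via □φ → ◇φ:
Suppose □φ→◇φ is valid. At any x set V(φ)=W. Then □φ at x, so ◇φ at x, so x has a successor.
Conversely, on a frame with seriality the schema holds at every world under every valuation.
Frame condition: \forall x \exists y Rxy.

seriality: \forall x \exists y Rxy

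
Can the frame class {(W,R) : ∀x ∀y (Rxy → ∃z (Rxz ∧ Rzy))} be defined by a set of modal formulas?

The condition is density. A defining modal formula is □□r → □r.
Suppose □□r→□r is valid. Take Rxy and set V(r)={w : xR²w}. Then □□r at x, so □r at x, so r at y, i.e. ∃z(Rxz∧Rzy).

Yes, by □□r → □r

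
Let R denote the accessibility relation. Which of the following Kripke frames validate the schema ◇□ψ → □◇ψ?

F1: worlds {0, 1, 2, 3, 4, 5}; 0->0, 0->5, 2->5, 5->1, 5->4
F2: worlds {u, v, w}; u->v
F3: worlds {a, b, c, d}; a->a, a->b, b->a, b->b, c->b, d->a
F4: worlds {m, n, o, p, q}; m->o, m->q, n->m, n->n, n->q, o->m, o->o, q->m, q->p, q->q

Frame correspondent (Sahlqvist): ∀x ∀y ∀z (Rxy ∧ Rxz → ∃w (Ryw ∧ Rzw)) — i.e. convergence.
F1: fails — R00 and R05 but 0 and 5 have no common successor.
F2: fails — Ruv and Ruv but v and v have no common successor.
F3: condition met.
F4: fails — Rqq and Rqp but q and p have no common successor.
Valid on: F3.

F3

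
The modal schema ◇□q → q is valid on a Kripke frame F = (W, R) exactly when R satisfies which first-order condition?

symmetry: ∀x ∀y (Rxy → Ryx)

Replacing q by ¬q and contraposing gives the equivalent schema q → □◇q.
Suppose q→□◇q is valid. Take Rxy and set V(q)={x}. Then q at x, so □◇q at x, so ◇q at y, so some z with Ryz has q; z=x, i.e. Ryx.
Conversely, on a frame with symmetry the schema holds at every world under every valuation.
So the correspondent is symmetry.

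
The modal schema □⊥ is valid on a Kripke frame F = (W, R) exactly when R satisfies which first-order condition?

emptiness of R: ∀x ∀y ¬Rxy

□⊥ is valid iff no world has any successor (otherwise □⊥ fails at any world with one).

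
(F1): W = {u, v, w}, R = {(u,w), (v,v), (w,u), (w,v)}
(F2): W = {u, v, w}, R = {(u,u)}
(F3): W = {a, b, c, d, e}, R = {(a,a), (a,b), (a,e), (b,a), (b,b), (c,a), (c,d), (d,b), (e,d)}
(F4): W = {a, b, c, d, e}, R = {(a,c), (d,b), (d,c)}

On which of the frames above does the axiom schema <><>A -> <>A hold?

The schema corresponds to transitivity: forall x forall y forall z (Rxy & Ryz -> Rxz).
(F1): fails — Rwu and Ruw but not Rww.
(F2): holds.
(F3): fails — Rcd and Rdb but not Rcb.
(F4): holds.

(F2), (F4)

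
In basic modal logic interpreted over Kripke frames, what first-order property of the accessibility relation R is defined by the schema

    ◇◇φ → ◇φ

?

transitivity: ∀x ∀y ∀z (Rxy ∧ Ryz → Rxz)

Equivalently (dual form): □φ → □□φ.
Suppose □φ→□□φ is valid. Take Rxy, Ryz and set V(φ)={w : Rxw}. Then □φ at x, so □□φ at x, so □φ at y, so φ at z, i.e. Rxz.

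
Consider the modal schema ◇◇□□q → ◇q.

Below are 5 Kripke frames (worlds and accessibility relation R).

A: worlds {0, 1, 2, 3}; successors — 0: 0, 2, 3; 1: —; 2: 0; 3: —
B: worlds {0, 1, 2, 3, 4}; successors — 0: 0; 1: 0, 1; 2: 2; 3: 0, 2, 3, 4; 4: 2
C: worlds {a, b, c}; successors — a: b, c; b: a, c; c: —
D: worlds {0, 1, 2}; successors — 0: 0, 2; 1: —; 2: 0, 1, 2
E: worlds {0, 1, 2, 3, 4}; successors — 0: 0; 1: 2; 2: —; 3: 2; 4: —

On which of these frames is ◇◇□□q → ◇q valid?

The schema corresponds to a generalized confluence (Geach) condition: ∀x ∀y (xR²y → ∃w (yR²w ∧ xRw)).
A: fails — 0R²3 but no w with 3R²w and 0Rw.
B: satisfies the condition.
C: fails — aR²c but no w with cR²w and aRw.
D: fails — 0R²1 but no w with 1R²w and 0Rw.
E: satisfies the condition.
Valid on: B, E.

B, E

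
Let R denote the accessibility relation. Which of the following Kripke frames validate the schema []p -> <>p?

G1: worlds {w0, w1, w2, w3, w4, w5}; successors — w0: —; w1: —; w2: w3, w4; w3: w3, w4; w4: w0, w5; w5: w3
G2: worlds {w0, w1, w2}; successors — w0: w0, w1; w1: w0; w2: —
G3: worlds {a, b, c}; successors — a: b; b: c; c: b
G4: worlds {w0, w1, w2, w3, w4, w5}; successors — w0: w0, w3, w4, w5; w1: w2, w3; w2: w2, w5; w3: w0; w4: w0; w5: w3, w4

This is the axiom for seriality; its first-order frame correspondent is forall x exists y Rxy.
G1: fails — world w0 has no successor.
G2: fails — world w2 has no successor.
G3: ✓.
G4: ✓.
Valid on: G3, G4.

G3, G4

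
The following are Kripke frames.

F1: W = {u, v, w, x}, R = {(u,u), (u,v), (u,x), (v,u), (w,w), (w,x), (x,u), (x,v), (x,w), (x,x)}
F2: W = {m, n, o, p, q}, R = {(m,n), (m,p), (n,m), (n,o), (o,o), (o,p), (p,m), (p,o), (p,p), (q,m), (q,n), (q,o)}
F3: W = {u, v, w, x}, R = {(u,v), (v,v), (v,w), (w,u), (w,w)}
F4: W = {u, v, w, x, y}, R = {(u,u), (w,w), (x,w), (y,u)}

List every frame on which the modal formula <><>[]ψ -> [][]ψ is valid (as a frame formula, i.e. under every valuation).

F4

Frame correspondent (Sahlqvist): forall x forall y forall z ((x R^2 y & x R^2 z) -> exists w (yRw & z = w)) — i.e. a generalized confluence (Geach) condition.
F1: fails — uR²u, uR²w but no t with uRt and w=t.
F2: fails — mR²m, mR²m but no w with mRw and m=w.
F3: fails — uR²w, uR²v but no t with wRt and v=t.
F4: holds.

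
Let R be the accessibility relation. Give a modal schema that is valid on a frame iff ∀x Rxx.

□p → p

This is reflexivity; the standard corresponding axiom is T: □p → p.
Suppose □p→p is valid. At any x set V(p)={w : Rxw}. Then □p holds at x, so p holds at x, i.e. Rxx.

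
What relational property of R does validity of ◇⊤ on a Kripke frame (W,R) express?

Seriality

◇⊤ holds at w iff w has a successor, so frame-validity of ◇⊤ is exactly seriality. Equivalently via □ψ → ◇ψ:
Suppose □ψ→◇ψ is valid. At any x set V(ψ)=W. Then □ψ at x, so ◇ψ at x, so x has a successor.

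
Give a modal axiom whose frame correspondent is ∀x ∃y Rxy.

□ψ → ◇ψ

This is seriality; the standard corresponding axiom is D: □ψ → ◇ψ.
Suppose □ψ→◇ψ is valid. At any x set V(ψ)=W. Then □ψ at x, so ◇ψ at x, so x has a successor.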